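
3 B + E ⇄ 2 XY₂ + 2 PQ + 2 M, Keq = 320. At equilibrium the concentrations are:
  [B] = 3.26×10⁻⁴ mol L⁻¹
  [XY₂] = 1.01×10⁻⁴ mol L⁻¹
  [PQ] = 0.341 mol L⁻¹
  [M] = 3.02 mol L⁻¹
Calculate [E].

At equilibrium, Keq = [XY₂]²·[PQ]²·[M]² / ([B]³·[E]) = 320.
(1.01×10⁻⁴)²·(0.341)²·(3.02)² / ((3.26×10⁻⁴)³·([E])) = 320
[E] = 0.976 mol L⁻¹

[E] = 0.976 mol L⁻¹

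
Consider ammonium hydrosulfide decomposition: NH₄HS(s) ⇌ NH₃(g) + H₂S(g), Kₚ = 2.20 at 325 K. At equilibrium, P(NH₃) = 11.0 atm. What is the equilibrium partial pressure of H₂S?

(NH₄HS is a pure solid — omitted from Kₚ.)
At equilibrium, Kₚ = P(NH₃)·P(H₂S) = 2.20.
(11.0)·(P(H₂S)) = 2.20
P(H₂S) = 0.200 atm

P(H₂S) = 0.200 atm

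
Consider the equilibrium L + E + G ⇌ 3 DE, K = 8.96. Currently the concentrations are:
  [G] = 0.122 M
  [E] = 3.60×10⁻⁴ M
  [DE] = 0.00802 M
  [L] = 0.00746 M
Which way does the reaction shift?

Q = [DE]³ / ([L]·[E]·[G]) = (0.00802)³ / ((0.00746)·(3.60×10⁻⁴)·(0.122)) = 1.57
Q = 1.57 < K = 8.96, so the forward reaction proceeds.

to the right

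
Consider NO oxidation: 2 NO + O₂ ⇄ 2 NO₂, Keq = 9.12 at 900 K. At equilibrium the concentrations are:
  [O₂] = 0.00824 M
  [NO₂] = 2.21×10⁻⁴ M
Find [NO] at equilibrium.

[NO] = 8.06×10⁻⁴ M

At equilibrium, Keq = [NO₂]² / ([NO]²·[O₂]) = 9.12.
(2.21×10⁻⁴)² / (([NO])²·(0.00824)) = 9.12
[NO]² = 6.50×10⁻⁷ ⇒ [NO] = 8.06×10⁻⁴ M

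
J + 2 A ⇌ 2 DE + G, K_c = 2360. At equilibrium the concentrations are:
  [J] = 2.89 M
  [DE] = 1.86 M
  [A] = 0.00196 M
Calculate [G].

At equilibrium, K_c = [DE]²·[G] / ([J]·[A]²) = 2360.
(1.86)²·([G]) / ((2.89)·(0.00196)²) = 2360
[G] = 0.00757 M

[G] = 0.00757 M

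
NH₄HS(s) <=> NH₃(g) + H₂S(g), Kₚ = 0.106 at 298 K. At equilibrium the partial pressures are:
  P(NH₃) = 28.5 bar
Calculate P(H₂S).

P(H₂S) = 0.00372 bar

(NH₄HS is a pure solid — omitted from Kₚ.)
At equilibrium, Kₚ = P(NH₃)·P(H₂S) = 0.106.
(28.5)·(P(H₂S)) = 0.106
P(H₂S) = 0.00372 bar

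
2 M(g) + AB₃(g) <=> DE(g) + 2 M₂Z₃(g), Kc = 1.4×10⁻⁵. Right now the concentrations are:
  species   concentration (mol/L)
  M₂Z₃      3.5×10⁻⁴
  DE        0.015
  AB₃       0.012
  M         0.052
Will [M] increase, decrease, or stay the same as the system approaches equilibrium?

increase

Qc = [DE]·[M₂Z₃]² / ([M]²·[AB₃]) = (0.015)·(3.5×10⁻⁴)² / ((0.052)²·(0.012)) = 5.7×10⁻⁵
Qc = 5.7×10⁻⁵ > Kc = 1.4×10⁻⁵: net reverse reaction.
M is a reactant, so it increases.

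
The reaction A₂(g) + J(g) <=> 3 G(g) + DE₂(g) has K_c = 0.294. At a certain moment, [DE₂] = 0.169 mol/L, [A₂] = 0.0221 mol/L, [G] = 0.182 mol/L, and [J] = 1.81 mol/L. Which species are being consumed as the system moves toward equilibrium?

Q_c = [G]³·[DE₂] / ([A₂]·[J]) = (0.182)³·(0.169) / ((0.0221)·(1.81)) = 0.0255
Q_c = 0.0255 < K_c = 0.294: net forward reaction.

A₂, J (reactants)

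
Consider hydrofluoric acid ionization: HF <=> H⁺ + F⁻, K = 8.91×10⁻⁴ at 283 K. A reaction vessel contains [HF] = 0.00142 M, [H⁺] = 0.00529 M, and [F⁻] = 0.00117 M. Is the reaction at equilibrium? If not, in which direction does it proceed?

to the left

Q = [H⁺]·[F⁻] / [HF] = (0.00529)·(0.00117) / (0.00142) = 0.00436
Q = 0.00436 > K = 8.91×10⁻⁴, so the reverse reaction proceeds.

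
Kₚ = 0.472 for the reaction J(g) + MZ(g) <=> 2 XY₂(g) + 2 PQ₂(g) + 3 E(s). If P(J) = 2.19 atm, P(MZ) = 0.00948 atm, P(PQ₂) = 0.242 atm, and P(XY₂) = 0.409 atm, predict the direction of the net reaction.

no net change (already at equilibrium)

(E is a pure solid — omitted from Qₚ.)
Qₚ = P(XY₂)²·P(PQ₂)² / (P(J)·P(MZ)) = (0.409)²·(0.242)² / ((2.19)·(0.00948)) = 0.472
Qₚ = 0.472 = Kₚ, so the system is already at equilibrium.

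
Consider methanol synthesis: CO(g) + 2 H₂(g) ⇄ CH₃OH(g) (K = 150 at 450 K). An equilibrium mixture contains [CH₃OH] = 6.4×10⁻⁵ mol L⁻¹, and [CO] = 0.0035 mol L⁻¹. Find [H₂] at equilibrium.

[H₂] = 0.011 mol L⁻¹

At equilibrium, K = [CH₃OH] / ([CO]·[H₂]²) = 150.
(6.4×10⁻⁵) / ((0.0035)·([H₂])²) = 150
[H₂]² = 1.22×10⁻⁴ ⇒ [H₂] = 0.011 mol L⁻¹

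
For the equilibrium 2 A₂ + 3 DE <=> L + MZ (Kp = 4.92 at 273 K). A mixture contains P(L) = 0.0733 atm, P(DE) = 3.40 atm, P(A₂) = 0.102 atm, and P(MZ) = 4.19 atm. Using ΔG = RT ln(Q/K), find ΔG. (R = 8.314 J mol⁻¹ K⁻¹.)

Qp = P(L)·P(MZ) / (P(A₂)²·P(DE)³) = (0.0733)·(4.19) / ((0.102)²·(3.40)³) = 0.751
ΔG = RT ln(Qp/Kp) = (8.314 J mol⁻¹ K⁻¹)(273 K) × ln(0.751/4.92)
   = (2.270 kJ/mol)(-1.880) = -4.27 kJ/mol
ΔG < 0, so the forward reaction is spontaneous (proceeds forward).

ΔG = -4.27 kJ/mol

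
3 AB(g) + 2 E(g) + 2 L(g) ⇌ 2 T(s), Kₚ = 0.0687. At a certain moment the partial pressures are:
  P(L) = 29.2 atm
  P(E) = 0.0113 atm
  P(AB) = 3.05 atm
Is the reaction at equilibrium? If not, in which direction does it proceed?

in the reverse direction

(T is a pure solid — omitted from Qₚ.)
Qₚ = 1 / (P(AB)³·P(E)²·P(L)²) = 1 / ((3.05)³·(0.0113)²·(29.2)²) = 0.324
Qₚ = 0.324 > Kₚ = 0.0687, so the reverse reaction proceeds.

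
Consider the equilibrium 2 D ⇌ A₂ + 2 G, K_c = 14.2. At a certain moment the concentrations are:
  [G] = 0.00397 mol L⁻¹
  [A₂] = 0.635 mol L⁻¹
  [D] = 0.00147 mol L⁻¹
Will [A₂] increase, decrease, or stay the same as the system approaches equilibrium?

increase

Q_c = [A₂]·[G]² / [D]² = (0.635)·(0.00397)² / (0.00147)² = 4.63
Q_c = 4.63 < K_c = 14.2: net forward reaction.
A₂ is a product, so it increases.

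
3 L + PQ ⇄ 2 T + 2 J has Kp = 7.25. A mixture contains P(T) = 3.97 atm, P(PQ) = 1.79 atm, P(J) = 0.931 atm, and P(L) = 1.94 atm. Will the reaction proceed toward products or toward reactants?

in the forward direction

Qp = P(T)²·P(J)² / (P(L)³·P(PQ)) = (3.97)²·(0.931)² / ((1.94)³·(1.79)) = 1.05
Qp = 1.05 < Kp = 7.25, so the forward reaction proceeds.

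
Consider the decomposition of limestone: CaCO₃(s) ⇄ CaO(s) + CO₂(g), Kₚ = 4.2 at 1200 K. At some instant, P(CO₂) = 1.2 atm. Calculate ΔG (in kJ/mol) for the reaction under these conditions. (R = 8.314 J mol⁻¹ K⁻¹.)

(CaCO₃, CaO are pure solids — omitted from Qₚ.)
Qₚ = P(CO₂) = 1.20
ΔG = RT ln(Qₚ/Kₚ) = (8.314 J mol⁻¹ K⁻¹)(1200 K) × ln(1.20/4.2)
   = (9.977 kJ/mol)(-1.253) = -12.5 kJ/mol
ΔG < 0, so the forward reaction is spontaneous (proceeds forward).

ΔG = -12.5 kJ/mol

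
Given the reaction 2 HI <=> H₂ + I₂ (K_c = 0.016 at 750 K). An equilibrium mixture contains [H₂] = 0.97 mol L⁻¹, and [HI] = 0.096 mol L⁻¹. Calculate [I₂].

At equilibrium, K_c = [H₂]·[I₂] / [HI]² = 0.016.
(0.97)·([I₂]) / (0.096)² = 0.016
[I₂] = 1.52e-4 = 1.5e-4 mol L⁻¹

[I₂] = 1.5e-4 mol L⁻¹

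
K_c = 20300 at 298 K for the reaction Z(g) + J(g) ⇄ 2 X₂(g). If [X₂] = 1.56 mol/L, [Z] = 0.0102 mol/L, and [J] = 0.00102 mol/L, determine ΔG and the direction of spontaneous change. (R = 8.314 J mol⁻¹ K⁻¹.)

Q_c = [X₂]² / ([Z]·[J]) = (1.56)² / ((0.0102)·(0.00102)) = 2.34×10⁵
ΔG = RT ln(Q_c/K_c) = (8.314 J mol⁻¹ K⁻¹)(298 K) × ln(2.34×10⁵/20300)
   = (2.478 kJ/mol)(2.445) = 6.06 kJ/mol
ΔG > 0, so the forward reaction is non-spontaneous (proceeds in reverse).

ΔG = 6.06 kJ/mol; the forward reaction is non-spontaneous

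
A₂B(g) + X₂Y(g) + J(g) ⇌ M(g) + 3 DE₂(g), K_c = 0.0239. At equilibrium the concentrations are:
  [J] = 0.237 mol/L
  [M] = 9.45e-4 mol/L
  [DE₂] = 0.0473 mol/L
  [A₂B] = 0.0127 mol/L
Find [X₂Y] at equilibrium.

At equilibrium, K_c = [M]·[DE₂]³ / ([A₂B]·[X₂Y]·[J]) = 0.0239.
(9.45e-4)·(0.0473)³ / ((0.0127)·([X₂Y])·(0.237)) = 0.0239
[X₂Y] = 0.00139 mol/L

[X₂Y] = 0.00139 mol/L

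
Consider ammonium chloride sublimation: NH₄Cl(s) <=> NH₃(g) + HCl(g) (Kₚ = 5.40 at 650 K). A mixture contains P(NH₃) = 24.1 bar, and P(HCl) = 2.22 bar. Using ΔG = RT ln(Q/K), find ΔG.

ΔG = 12.4 kJ/mol

(NH₄Cl is a pure solid — omitted from Qₚ.)
Qₚ = P(NH₃)·P(HCl) = (24.1)·(2.22) = 53.5
ΔG = RT ln(Qₚ/Kₚ) = (8.314 J mol⁻¹ K⁻¹)(650 K) × ln(53.5/5.40)
   = (5.404 kJ/mol)(2.293) = 12.4 kJ/mol
ΔG > 0, so the forward reaction is non-spontaneous (proceeds in reverse).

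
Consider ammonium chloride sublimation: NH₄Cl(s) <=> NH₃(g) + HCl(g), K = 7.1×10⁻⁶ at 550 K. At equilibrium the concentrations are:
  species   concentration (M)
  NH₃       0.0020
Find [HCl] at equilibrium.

[HCl] = 0.0035 M

(NH₄Cl is a pure solid — omitted from K.)
At equilibrium, K = [NH₃]·[HCl] = 7.1×10⁻⁶.
(0.0020)·([HCl]) = 7.1×10⁻⁶
[HCl] = 0.00355 = 0.0035 M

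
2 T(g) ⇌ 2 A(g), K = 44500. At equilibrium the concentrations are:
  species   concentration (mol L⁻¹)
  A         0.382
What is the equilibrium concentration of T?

At equilibrium, K = [A]² / [T]² = 44500.
(0.382)² / ([T])² = 44500
[T]² = 3.28×10⁻⁶ ⇒ [T] = 0.00181 mol L⁻¹

[T] = 0.00181 mol L⁻¹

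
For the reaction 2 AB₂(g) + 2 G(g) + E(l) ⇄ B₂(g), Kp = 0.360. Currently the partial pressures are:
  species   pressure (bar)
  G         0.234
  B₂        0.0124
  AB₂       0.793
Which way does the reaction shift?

neither direction; the system is at equilibrium

(E is a pure liquid — omitted from Qp.)
Qp = P(B₂) / (P(AB₂)²·P(G)²) = (0.0124) / ((0.793)²·(0.234)²) = 0.360
Qp = 0.360 = Kp, so the system is already at equilibrium.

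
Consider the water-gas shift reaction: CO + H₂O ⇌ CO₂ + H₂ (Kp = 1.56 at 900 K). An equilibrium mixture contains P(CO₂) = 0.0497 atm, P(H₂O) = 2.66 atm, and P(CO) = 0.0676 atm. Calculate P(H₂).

P(H₂) = 5.64 atm

At equilibrium, Kp = P(CO₂)·P(H₂) / (P(CO)·P(H₂O)) = 1.56.
(0.0497)·(P(H₂)) / ((0.0676)·(2.66)) = 1.56
P(H₂) = 5.64 atm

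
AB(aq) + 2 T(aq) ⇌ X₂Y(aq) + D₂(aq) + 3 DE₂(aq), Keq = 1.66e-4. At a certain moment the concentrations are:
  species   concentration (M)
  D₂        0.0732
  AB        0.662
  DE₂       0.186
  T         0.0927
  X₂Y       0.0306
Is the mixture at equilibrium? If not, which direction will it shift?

no; Q > K, reaction proceeds in reverse

Q = [X₂Y]·[D₂]·[DE₂]³ / ([AB]·[T]²) = (0.0306)·(0.0732)·(0.186)³ / ((0.662)·(0.0927)²) = 0.00253
Q = 0.00253 > Keq = 1.66e-4: net reverse reaction.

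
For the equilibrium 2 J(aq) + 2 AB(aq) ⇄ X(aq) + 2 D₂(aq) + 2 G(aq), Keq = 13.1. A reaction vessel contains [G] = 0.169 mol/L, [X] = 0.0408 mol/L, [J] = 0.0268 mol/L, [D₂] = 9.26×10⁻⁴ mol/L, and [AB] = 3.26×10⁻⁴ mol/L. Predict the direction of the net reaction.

no net change (already at equilibrium)

Q = [X]·[D₂]²·[G]² / ([J]²·[AB]²) = (0.0408)·(9.26×10⁻⁴)²·(0.169)² / ((0.0268)²·(3.26×10⁻⁴)²) = 13.1
Q = 13.1 = Keq, so the system is already at equilibrium.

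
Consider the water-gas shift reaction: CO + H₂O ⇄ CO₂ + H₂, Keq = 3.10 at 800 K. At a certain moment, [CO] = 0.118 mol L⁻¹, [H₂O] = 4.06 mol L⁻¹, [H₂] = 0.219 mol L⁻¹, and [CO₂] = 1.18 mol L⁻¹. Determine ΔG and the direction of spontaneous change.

ΔG = -11.6 kJ/mol; the forward reaction is spontaneous

Q = [CO₂]·[H₂] / ([CO]·[H₂O]) = (1.18)·(0.219) / ((0.118)·(4.06)) = 0.539
ΔG = RT ln(Q/Keq) = (8.314 J mol⁻¹ K⁻¹)(800 K) × ln(0.539/3.10)
   = (6.651 kJ/mol)(-1.749) = -11.6 kJ/mol
ΔG < 0, so the forward reaction is spontaneous (proceeds forward).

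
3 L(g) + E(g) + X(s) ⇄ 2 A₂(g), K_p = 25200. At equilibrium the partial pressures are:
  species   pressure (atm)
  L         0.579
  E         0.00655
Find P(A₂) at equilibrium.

(X is a pure solid — omitted from K_p.)
At equilibrium, K_p = P(A₂)² / (P(L)³·P(E)) = 25200.
(P(A₂))² / ((0.579)³·(0.00655)) = 25200
P(A₂)² = 32.0 ⇒ P(A₂) = 5.66 atm

P(A₂) = 5.66 atm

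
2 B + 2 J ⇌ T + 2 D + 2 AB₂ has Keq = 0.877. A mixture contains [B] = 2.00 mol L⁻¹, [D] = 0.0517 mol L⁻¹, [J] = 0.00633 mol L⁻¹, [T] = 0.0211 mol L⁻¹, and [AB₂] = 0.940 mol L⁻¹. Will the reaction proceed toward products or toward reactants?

Q = [T]·[D]²·[AB₂]² / ([B]²·[J]²) = (0.0211)·(0.0517)²·(0.940)² / ((2.00)²·(0.00633)²) = 0.311
Q = 0.311 < Keq = 0.877, so the forward reaction proceeds.

forward (toward products)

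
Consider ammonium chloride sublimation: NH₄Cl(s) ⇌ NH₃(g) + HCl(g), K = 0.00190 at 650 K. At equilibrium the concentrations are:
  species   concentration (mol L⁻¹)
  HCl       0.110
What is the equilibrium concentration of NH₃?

[NH₃] = 0.0173 mol L⁻¹

(NH₄Cl is a pure solid — omitted from K.)
At equilibrium, K = [NH₃]·[HCl] = 0.00190.
([NH₃])·(0.110) = 0.00190
[NH₃] = 0.0173 mol L⁻¹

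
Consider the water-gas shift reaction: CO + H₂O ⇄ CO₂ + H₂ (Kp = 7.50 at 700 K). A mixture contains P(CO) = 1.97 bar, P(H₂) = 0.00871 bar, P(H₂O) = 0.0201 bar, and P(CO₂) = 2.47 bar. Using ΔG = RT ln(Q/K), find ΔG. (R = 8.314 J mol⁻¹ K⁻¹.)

ΔG = -15.3 kJ/mol

Qp = P(CO₂)·P(H₂) / (P(CO)·P(H₂O)) = (2.47)·(0.00871) / ((1.97)·(0.0201)) = 0.543
ΔG = RT ln(Qp/Kp) = (8.314 J mol⁻¹ K⁻¹)(700 K) × ln(0.543/7.50)
   = (5.820 kJ/mol)(-2.626) = -15.3 kJ/mol
ΔG < 0, so the forward reaction is spontaneous (proceeds forward).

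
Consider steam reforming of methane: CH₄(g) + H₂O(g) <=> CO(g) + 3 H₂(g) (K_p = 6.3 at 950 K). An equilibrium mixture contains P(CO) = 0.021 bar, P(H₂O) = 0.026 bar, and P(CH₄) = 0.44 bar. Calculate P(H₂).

At equilibrium, K_p = P(CO)·P(H₂)³ / (P(CH₄)·P(H₂O)) = 6.3.
(0.021)·(P(H₂))³ / ((0.44)·(0.026)) = 6.3
P(H₂)³ = 3.43 ⇒ P(H₂) = 1.5 bar

P(H₂) = 1.5 bar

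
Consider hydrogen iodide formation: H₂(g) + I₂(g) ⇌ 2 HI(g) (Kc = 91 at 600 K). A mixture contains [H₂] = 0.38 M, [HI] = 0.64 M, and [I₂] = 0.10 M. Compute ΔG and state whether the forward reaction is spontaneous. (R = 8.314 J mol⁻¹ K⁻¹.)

Qc = [HI]² / ([H₂]·[I₂]) = (0.64)² / ((0.38)·(0.10)) = 10.8
ΔG = RT ln(Qc/Kc) = (8.314 J mol⁻¹ K⁻¹)(600 K) × ln(10.8/91)
   = (4.988 kJ/mol)(-2.131) = -10.6 kJ/mol
ΔG < 0, so the forward reaction is spontaneous (proceeds forward).

ΔG = -10.6 kJ/mol; the forward reaction is spontaneous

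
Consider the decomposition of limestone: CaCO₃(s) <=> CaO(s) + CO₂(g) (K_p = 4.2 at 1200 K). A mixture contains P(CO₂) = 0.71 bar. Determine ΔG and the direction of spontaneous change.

ΔG = -17.7 kJ/mol; the forward reaction is spontaneous

(CaCO₃, CaO are pure solids — omitted from Q_p.)
Q_p = P(CO₂) = 0.710
ΔG = RT ln(Q_p/K_p) = (8.314 J mol⁻¹ K⁻¹)(1200 K) × ln(0.710/4.2)
   = (9.977 kJ/mol)(-1.778) = -17.7 kJ/mol
ΔG < 0, so the forward reaction is spontaneous (proceeds forward).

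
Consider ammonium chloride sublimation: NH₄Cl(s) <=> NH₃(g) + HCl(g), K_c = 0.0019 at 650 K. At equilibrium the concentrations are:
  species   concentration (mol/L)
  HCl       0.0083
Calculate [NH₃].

(NH₄Cl is a pure solid — omitted from K_c.)
At equilibrium, K_c = [NH₃]·[HCl] = 0.0019.
([NH₃])·(0.0083) = 0.0019
[NH₃] = 0.229 = 0.23 mol/L

[NH₃] = 0.23 mol/L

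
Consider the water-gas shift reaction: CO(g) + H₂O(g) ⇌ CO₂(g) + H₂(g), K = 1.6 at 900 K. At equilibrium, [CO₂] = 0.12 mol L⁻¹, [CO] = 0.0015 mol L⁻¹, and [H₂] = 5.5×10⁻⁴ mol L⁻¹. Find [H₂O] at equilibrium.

At equilibrium, K = [CO₂]·[H₂] / ([CO]·[H₂O]) = 1.6.
(0.12)·(5.5×10⁻⁴) / ((0.0015)·([H₂O])) = 1.6
[H₂O] = 0.0275 = 0.028 mol L⁻¹

[H₂O] = 0.028 mol L⁻¹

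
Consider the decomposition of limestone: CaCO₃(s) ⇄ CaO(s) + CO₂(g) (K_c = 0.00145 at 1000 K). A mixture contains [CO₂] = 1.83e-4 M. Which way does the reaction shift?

toward products

(CaCO₃, CaO are pure solids — omitted from Q_c.)
Q_c = [CO₂] = 1.83e-4
Q_c = 1.83e-4 < K_c = 0.00145, so the forward reaction proceeds.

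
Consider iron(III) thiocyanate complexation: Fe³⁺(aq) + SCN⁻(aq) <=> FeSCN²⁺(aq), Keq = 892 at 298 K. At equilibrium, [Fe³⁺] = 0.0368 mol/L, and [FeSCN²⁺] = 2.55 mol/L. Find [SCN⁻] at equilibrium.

[SCN⁻] = 0.0777 mol/L

At equilibrium, Keq = [FeSCN²⁺] / ([Fe³⁺]·[SCN⁻]) = 892.
(2.55) / ((0.0368)·([SCN⁻])) = 892
[SCN⁻] = 0.0777 mol/L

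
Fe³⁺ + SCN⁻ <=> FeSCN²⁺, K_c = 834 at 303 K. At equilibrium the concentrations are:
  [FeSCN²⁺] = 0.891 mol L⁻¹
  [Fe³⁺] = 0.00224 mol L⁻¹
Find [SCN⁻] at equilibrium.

At equilibrium, K_c = [FeSCN²⁺] / ([Fe³⁺]·[SCN⁻]) = 834.
(0.891) / ((0.00224)·([SCN⁻])) = 834
[SCN⁻] = 0.477 mol L⁻¹

[SCN⁻] = 0.477 mol L⁻¹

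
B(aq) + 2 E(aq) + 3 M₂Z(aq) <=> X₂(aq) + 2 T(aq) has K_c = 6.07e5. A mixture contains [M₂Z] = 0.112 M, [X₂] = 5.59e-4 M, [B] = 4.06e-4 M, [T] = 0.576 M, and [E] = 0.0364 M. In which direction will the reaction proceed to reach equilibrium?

forward (toward products)

Q_c = [X₂]·[T]² / ([B]·[E]²·[M₂Z]³) = (5.59e-4)·(0.576)² / ((4.06e-4)·(0.0364)²·(0.112)³) = 2.45e5
Q_c = 2.45e5 < K_c = 6.07e5, so the forward reaction proceeds.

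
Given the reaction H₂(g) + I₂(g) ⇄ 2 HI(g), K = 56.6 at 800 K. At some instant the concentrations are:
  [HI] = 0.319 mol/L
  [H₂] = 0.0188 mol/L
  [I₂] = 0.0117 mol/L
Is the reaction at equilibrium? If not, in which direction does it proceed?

reverse (toward reactants)

Q = [HI]² / ([H₂]·[I₂]) = (0.319)² / ((0.0188)·(0.0117)) = 463
Q = 463 > K = 56.6, so the reverse reaction proceeds.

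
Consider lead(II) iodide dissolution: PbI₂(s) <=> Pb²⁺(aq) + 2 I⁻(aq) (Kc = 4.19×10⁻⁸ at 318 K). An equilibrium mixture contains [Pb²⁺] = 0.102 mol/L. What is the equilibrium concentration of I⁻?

(PbI₂ is a pure solid — omitted from Kc.)
At equilibrium, Kc = [Pb²⁺]·[I⁻]² = 4.19×10⁻⁸.
(0.102)·([I⁻])² = 4.19×10⁻⁸
[I⁻]² = 4.11×10⁻⁷ ⇒ [I⁻] = 6.41×10⁻⁴ mol/L

[I⁻] = 6.41×10⁻⁴ mol/L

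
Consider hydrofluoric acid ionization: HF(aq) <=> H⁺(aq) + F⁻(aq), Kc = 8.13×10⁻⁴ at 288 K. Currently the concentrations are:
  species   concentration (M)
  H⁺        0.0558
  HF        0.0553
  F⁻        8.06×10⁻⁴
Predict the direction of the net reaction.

Qc = [H⁺]·[F⁻] / [HF] = (0.0558)·(8.06×10⁻⁴) / (0.0553) = 8.13×10⁻⁴
Qc = 8.13×10⁻⁴ = Kc, so the system is already at equilibrium.

neither direction; the system is at equilibrium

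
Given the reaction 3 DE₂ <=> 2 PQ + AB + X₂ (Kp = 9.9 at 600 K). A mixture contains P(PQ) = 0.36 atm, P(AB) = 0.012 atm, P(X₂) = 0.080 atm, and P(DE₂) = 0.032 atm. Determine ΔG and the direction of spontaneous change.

ΔG = -4.78 kJ/mol; the forward reaction is spontaneous

Qp = P(PQ)²·P(AB)·P(X₂) / P(DE₂)³ = (0.36)²·(0.012)·(0.080) / (0.032)³ = 3.80
ΔG = RT ln(Qp/Kp) = (8.314 J mol⁻¹ K⁻¹)(600 K) × ln(3.80/9.9)
   = (4.988 kJ/mol)(-0.9575) = -4.78 kJ/mol
ΔG < 0, so the forward reaction is spontaneous (proceeds forward).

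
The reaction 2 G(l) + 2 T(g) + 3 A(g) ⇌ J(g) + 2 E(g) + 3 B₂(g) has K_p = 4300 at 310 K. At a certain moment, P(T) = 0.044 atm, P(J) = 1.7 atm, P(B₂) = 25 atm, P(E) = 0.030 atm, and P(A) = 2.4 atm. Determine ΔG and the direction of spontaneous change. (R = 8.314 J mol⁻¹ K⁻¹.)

(G is a pure liquid — omitted from Q_p.)
Q_p = P(J)·P(E)²·P(B₂)³ / (P(T)²·P(A)³) = (1.7)·(0.030)²·(25)³ / ((0.044)²·(2.4)³) = 893
ΔG = RT ln(Q_p/K_p) = (8.314 J mol⁻¹ K⁻¹)(310 K) × ln(893/4300)
   = (2.577 kJ/mol)(-1.572) = -4.05 kJ/mol
ΔG < 0, so the forward reaction is spontaneous (proceeds forward).

ΔG = -4.05 kJ/mol; the forward reaction is spontaneous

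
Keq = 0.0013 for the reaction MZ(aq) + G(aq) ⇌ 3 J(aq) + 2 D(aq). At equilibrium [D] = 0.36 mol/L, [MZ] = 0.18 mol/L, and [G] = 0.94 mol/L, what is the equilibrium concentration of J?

[J] = 0.12 mol/L

At equilibrium, Keq = [J]³·[D]² / ([MZ]·[G]) = 0.0013.
([J])³·(0.36)² / ((0.18)·(0.94)) = 0.0013
[J]³ = 0.00170 ⇒ [J] = 0.12 mol/L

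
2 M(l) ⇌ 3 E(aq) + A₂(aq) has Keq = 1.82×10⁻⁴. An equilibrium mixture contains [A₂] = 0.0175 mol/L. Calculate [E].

(M is a pure liquid — omitted from Keq.)
At equilibrium, Keq = [E]³·[A₂] = 1.82×10⁻⁴.
([E])³·(0.0175) = 1.82×10⁻⁴
[E]³ = 0.0104 ⇒ [E] = 0.218 mol/L

[E] = 0.218 mol/L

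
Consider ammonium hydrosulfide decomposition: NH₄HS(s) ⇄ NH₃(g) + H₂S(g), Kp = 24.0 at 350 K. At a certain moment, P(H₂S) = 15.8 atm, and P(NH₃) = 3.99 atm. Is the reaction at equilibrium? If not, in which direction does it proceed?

(NH₄HS is a pure solid — omitted from Qp.)
Qp = P(NH₃)·P(H₂S) = (3.99)·(15.8) = 63.0
Qp = 63.0 > Kp = 24.0, so the reverse reaction proceeds.

to the left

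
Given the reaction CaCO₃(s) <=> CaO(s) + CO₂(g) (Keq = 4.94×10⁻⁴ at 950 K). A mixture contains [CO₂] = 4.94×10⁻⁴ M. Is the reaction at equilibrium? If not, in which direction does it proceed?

neither direction; the system is at equilibrium

(CaCO₃, CaO are pure solids — omitted from Q.)
Q = [CO₂] = 4.94×10⁻⁴
Q = 4.94×10⁻⁴ = Keq, so the system is already at equilibrium.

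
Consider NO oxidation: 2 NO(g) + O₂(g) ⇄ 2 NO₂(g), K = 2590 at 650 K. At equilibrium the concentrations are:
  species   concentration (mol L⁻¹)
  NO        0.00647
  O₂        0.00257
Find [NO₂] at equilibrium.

At equilibrium, K = [NO₂]² / ([NO]²·[O₂]) = 2590.
([NO₂])² / ((0.00647)²·(0.00257)) = 2590
[NO₂]² = 2.79e-4 ⇒ [NO₂] = 0.0167 mol L⁻¹

[NO₂] = 0.0167 mol L⁻¹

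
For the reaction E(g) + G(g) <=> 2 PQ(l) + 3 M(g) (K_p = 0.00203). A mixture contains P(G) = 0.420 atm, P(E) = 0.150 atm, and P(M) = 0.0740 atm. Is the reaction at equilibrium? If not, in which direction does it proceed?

(PQ is a pure liquid — omitted from Q_p.)
Q_p = P(M)³ / (P(E)·P(G)) = (0.0740)³ / ((0.150)·(0.420)) = 0.00643
Q_p = 0.00643 > K_p = 0.00203, so the reverse reaction proceeds.

to the left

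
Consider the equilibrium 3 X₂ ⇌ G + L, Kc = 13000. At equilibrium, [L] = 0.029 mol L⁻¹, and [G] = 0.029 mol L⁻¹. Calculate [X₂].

At equilibrium, Kc = [G]·[L] / [X₂]³ = 13000.
(0.029)·(0.029) / ([X₂])³ = 13000
[X₂]³ = 6.47e-8 ⇒ [X₂] = 0.0040 mol L⁻¹

[X₂] = 0.0040 mol L⁻¹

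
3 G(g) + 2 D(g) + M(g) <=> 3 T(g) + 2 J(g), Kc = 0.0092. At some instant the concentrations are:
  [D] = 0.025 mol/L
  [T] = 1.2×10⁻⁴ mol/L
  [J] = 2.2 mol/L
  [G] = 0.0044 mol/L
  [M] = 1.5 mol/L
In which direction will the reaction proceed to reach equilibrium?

Qc = [T]³·[J]² / ([G]³·[D]²·[M]) = (1.2×10⁻⁴)³·(2.2)² / ((0.0044)³·(0.025)²·(1.5)) = 0.10
Qc = 0.10 > Kc = 0.0092, so the reverse reaction proceeds.

toward reactants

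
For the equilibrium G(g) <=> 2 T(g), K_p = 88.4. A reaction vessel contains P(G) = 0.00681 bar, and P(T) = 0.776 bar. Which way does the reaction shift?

Q_p = P(T)² / P(G) = (0.776)² / (0.00681) = 88.4
Q_p = 88.4 = K_p, so the system is already at equilibrium.

no net change (already at equilibrium)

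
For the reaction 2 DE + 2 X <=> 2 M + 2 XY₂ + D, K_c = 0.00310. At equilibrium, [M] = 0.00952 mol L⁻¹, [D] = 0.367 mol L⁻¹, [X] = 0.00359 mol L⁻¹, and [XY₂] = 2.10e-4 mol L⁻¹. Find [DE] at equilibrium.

[DE] = 0.00606 mol L⁻¹

At equilibrium, K_c = [M]²·[XY₂]²·[D] / ([DE]²·[X]²) = 0.00310.
(0.00952)²·(2.10e-4)²·(0.367) / (([DE])²·(0.00359)²) = 0.00310
[DE]² = 3.67e-5 ⇒ [DE] = 0.00606 mol L⁻¹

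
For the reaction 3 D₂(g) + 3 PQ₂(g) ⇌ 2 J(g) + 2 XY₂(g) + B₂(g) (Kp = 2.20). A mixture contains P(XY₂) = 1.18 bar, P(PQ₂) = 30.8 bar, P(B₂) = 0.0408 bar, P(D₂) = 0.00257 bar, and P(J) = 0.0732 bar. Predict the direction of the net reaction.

toward products

Qp = P(J)²·P(XY₂)²·P(B₂) / (P(D₂)³·P(PQ₂)³) = (0.0732)²·(1.18)²·(0.0408) / ((0.00257)³·(30.8)³) = 0.614
Qp = 0.614 < Kp = 2.20, so the forward reaction proceeds.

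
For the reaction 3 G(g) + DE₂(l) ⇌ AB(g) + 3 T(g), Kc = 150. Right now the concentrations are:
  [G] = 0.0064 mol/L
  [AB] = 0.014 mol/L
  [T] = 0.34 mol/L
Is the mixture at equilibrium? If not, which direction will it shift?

(DE₂ is a pure liquid — omitted from Qc.)
Qc = [AB]·[T]³ / [G]³ = (0.014)·(0.34)³ / (0.0064)³ = 2100
Qc = 2100 > Kc = 150: net reverse reaction.

no; Q > K, reaction proceeds in reverse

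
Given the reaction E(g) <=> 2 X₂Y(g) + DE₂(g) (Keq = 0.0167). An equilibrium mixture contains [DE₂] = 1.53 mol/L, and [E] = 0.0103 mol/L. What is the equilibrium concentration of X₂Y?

At equilibrium, Keq = [X₂Y]²·[DE₂] / [E] = 0.0167.
([X₂Y])²·(1.53) / (0.0103) = 0.0167
[X₂Y]² = 1.12×10⁻⁴ ⇒ [X₂Y] = 0.0106 mol/L

[X₂Y] = 0.0106 mol/L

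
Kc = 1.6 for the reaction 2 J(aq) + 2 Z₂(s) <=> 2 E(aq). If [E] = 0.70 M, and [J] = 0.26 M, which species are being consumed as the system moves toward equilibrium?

(Z₂ is a pure solid — omitted from Qc.)
Qc = [E]² / [J]² = (0.70)² / (0.26)² = 7.2
Qc = 7.2 > Kc = 1.6: net reverse reaction.

E (products)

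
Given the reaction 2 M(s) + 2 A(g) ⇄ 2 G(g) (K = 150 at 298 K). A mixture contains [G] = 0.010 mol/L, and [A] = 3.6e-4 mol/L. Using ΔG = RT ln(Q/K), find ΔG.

(M is a pure solid — omitted from Q.)
Q = [G]² / [A]² = (0.010)² / (3.6e-4)² = 772
ΔG = RT ln(Q/K) = (8.314 J mol⁻¹ K⁻¹)(298 K) × ln(772/150)
   = (2.478 kJ/mol)(1.638) = 4.06 kJ/mol
ΔG > 0, so the forward reaction is non-spontaneous (proceeds in reverse).

ΔG = 4.06 kJ/mol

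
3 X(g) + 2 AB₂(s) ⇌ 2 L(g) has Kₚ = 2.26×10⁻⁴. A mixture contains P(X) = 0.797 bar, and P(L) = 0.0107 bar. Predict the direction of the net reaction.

at equilibrium

(AB₂ is a pure solid — omitted from Qₚ.)
Qₚ = P(L)² / P(X)³ = (0.0107)² / (0.797)³ = 2.26×10⁻⁴
Qₚ = 2.26×10⁻⁴ = Kₚ, so the system is already at equilibrium.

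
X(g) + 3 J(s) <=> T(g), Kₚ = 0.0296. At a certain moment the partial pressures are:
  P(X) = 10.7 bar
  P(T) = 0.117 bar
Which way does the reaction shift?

in the forward direction

(J is a pure solid — omitted from Qₚ.)
Qₚ = P(T) / P(X) = (0.117) / (10.7) = 0.0109
Qₚ = 0.0109 < Kₚ = 0.0296, so the forward reaction proceeds.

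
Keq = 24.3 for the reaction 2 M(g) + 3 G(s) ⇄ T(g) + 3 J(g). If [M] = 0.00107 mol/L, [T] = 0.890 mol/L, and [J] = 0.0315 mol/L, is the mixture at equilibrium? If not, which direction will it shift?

(G is a pure solid — omitted from Q.)
Q = [T]·[J]³ / [M]² = (0.890)·(0.0315)³ / (0.00107)² = 24.3
Q = 24.3 = Keq; the system is at equilibrium.

yes, at equilibrium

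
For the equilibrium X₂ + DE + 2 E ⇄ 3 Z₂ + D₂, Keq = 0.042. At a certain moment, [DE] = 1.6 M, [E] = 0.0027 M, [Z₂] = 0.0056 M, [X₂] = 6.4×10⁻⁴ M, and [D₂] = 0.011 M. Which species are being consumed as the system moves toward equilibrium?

Q = [Z₂]³·[D₂] / ([X₂]·[DE]·[E]²) = (0.0056)³·(0.011) / ((6.4×10⁻⁴)·(1.6)·(0.0027)²) = 0.26
Q = 0.26 > Keq = 0.042: net reverse reaction.

Z₂, D₂ (products)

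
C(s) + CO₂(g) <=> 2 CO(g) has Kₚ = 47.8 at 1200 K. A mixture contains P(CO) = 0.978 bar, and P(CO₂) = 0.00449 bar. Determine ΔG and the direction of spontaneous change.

ΔG = 14.9 kJ/mol; the forward reaction is non-spontaneous

(C is a pure solid — omitted from Qₚ.)
Qₚ = P(CO)² / P(CO₂) = (0.978)² / (0.00449) = 213
ΔG = RT ln(Qₚ/Kₚ) = (8.314 J mol⁻¹ K⁻¹)(1200 K) × ln(213/47.8)
   = (9.977 kJ/mol)(1.494) = 14.9 kJ/mol
ΔG > 0, so the forward reaction is non-spontaneous (proceeds in reverse).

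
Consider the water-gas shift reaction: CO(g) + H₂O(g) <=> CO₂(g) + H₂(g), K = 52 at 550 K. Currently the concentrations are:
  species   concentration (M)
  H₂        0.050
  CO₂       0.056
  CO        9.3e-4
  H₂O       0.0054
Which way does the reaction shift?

toward reactants

Q = [CO₂]·[H₂] / ([CO]·[H₂O]) = (0.056)·(0.050) / ((9.3e-4)·(0.0054)) = 560
Q = 560 > K = 52, so the reverse reaction proceeds.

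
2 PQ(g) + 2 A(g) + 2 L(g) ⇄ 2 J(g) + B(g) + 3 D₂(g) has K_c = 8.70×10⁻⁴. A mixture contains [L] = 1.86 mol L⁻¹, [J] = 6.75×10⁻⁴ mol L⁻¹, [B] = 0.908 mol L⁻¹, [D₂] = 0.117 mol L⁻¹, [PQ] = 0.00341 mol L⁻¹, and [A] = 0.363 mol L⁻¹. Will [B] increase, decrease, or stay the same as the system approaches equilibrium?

increase

Q_c = [J]²·[B]·[D₂]³ / ([PQ]²·[A]²·[L]²) = (6.75×10⁻⁴)²·(0.908)·(0.117)³ / ((0.00341)²·(0.363)²·(1.86)²) = 1.25×10⁻⁴
Q_c = 1.25×10⁻⁴ < K_c = 8.70×10⁻⁴: net forward reaction.
B is a product, so it increases.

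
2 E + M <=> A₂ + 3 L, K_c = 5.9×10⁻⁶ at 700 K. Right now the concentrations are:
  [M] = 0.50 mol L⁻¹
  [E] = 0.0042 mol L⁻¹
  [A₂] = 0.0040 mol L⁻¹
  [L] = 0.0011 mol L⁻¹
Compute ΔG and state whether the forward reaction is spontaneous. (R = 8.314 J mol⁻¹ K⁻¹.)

Q_c = [A₂]·[L]³ / ([E]²·[M]) = (0.0040)·(0.0011)³ / ((0.0042)²·(0.50)) = 6.04×10⁻⁷
ΔG = RT ln(Q_c/K_c) = (8.314 J mol⁻¹ K⁻¹)(700 K) × ln(6.04×10⁻⁷/5.9×10⁻⁶)
   = (5.820 kJ/mol)(-2.279) = -13.3 kJ/mol
ΔG < 0, so the forward reaction is spontaneous (proceeds forward).

ΔG = -13.3 kJ/mol; the forward reaction is spontaneous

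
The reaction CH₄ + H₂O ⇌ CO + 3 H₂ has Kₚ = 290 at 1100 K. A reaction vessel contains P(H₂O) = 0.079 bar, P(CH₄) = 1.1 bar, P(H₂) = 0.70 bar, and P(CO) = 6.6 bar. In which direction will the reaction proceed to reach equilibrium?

forward (toward products)

Qₚ = P(CO)·P(H₂)³ / (P(CH₄)·P(H₂O)) = (6.6)·(0.70)³ / ((1.1)·(0.079)) = 26
Qₚ = 26 < Kₚ = 290, so the forward reaction proceeds.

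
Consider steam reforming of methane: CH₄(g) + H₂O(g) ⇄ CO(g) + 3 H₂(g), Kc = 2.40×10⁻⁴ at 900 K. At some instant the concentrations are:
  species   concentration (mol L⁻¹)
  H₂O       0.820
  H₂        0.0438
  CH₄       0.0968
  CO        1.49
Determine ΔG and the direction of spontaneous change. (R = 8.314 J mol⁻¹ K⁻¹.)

ΔG = 14.1 kJ/mol; the forward reaction is non-spontaneous

Qc = [CO]·[H₂]³ / ([CH₄]·[H₂O]) = (1.49)·(0.0438)³ / ((0.0968)·(0.820)) = 0.00158
ΔG = RT ln(Qc/Kc) = (8.314 J mol⁻¹ K⁻¹)(900 K) × ln(0.00158/2.40×10⁻⁴)
   = (7.483 kJ/mol)(1.885) = 14.1 kJ/mol
ΔG > 0, so the forward reaction is non-spontaneous (proceeds in reverse).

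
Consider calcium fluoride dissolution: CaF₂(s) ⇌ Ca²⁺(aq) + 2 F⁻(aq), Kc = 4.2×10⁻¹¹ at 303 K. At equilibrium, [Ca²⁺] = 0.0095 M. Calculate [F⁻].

(CaF₂ is a pure solid — omitted from Kc.)
At equilibrium, Kc = [Ca²⁺]·[F⁻]² = 4.2×10⁻¹¹.
(0.0095)·([F⁻])² = 4.2×10⁻¹¹
[F⁻]² = 4.42×10⁻⁹ ⇒ [F⁻] = 6.6×10⁻⁵ M

[F⁻] = 6.6×10⁻⁵ M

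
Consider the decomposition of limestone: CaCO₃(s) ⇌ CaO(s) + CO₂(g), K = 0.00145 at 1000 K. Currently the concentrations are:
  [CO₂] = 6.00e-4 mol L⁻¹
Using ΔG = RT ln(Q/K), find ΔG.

(CaCO₃, CaO are pure solids — omitted from Q.)
Q = [CO₂] = 6.00e-4
ΔG = RT ln(Q/K) = (8.314 J mol⁻¹ K⁻¹)(1000 K) × ln(6.00e-4/0.00145)
   = (8.314 kJ/mol)(-0.8824) = -7.34 kJ/mol
ΔG < 0, so the forward reaction is spontaneous (proceeds forward).

ΔG = -7.34 kJ/mol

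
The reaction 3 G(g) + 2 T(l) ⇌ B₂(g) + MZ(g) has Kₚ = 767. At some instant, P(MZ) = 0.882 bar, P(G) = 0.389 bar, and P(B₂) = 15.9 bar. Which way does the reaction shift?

forward (toward products)

(T is a pure liquid — omitted from Qₚ.)
Qₚ = P(B₂)·P(MZ) / P(G)³ = (15.9)·(0.882) / (0.389)³ = 238
Qₚ = 238 < Kₚ = 767, so the forward reaction proceeds.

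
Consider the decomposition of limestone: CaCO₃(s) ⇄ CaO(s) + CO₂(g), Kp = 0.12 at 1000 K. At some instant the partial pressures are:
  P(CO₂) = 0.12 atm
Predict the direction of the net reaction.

no net change (already at equilibrium)

(CaCO₃, CaO are pure solids — omitted from Qp.)
Qp = P(CO₂) = 0.12
Qp = 0.12 = Kp, so the system is already at equilibrium.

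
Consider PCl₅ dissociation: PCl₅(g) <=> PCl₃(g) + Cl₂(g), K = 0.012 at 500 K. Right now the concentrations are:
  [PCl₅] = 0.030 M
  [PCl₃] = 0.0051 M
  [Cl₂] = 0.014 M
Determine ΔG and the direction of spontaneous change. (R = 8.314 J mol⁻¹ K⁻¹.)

ΔG = -6.73 kJ/mol; the forward reaction is spontaneous

Q = [PCl₃]·[Cl₂] / [PCl₅] = (0.0051)·(0.014) / (0.030) = 0.00238
ΔG = RT ln(Q/K) = (8.314 J mol⁻¹ K⁻¹)(500 K) × ln(0.00238/0.012)
   = (4.157 kJ/mol)(-1.618) = -6.73 kJ/mol
ΔG < 0, so the forward reaction is spontaneous (proceeds forward).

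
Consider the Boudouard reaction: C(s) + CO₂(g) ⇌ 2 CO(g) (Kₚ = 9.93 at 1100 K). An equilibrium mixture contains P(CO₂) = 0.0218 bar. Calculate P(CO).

(C is a pure solid — omitted from Kₚ.)
At equilibrium, Kₚ = P(CO)² / P(CO₂) = 9.93.
(P(CO))² / (0.0218) = 9.93
P(CO)² = 0.216 ⇒ P(CO) = 0.465 bar

P(CO) = 0.465 bar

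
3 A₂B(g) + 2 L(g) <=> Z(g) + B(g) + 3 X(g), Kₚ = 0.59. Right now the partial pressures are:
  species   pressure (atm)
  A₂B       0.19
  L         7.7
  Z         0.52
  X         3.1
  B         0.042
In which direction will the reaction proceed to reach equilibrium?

Qₚ = P(Z)·P(B)·P(X)³ / (P(A₂B)³·P(L)²) = (0.52)·(0.042)·(3.1)³ / ((0.19)³·(7.7)²) = 1.6
Qₚ = 1.6 > Kₚ = 0.59, so the reverse reaction proceeds.

reverse (toward reactants)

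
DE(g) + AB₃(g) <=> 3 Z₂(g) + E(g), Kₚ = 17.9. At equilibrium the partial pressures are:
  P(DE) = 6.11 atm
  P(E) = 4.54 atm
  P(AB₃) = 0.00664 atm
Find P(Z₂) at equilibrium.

P(Z₂) = 0.543 atm

At equilibrium, Kₚ = P(Z₂)³·P(E) / (P(DE)·P(AB₃)) = 17.9.
(P(Z₂))³·(4.54) / ((6.11)·(0.00664)) = 17.9
P(Z₂)³ = 0.160 ⇒ P(Z₂) = 0.543 atm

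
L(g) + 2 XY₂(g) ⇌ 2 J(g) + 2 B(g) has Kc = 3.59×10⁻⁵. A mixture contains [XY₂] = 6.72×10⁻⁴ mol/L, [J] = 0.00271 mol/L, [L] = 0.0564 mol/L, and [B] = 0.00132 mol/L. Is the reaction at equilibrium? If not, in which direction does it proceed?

to the left

Qc = [J]²·[B]² / ([L]·[XY₂]²) = (0.00271)²·(0.00132)² / ((0.0564)·(6.72×10⁻⁴)²) = 5.02×10⁻⁴
Qc = 5.02×10⁻⁴ > Kc = 3.59×10⁻⁵, so the reverse reaction proceeds.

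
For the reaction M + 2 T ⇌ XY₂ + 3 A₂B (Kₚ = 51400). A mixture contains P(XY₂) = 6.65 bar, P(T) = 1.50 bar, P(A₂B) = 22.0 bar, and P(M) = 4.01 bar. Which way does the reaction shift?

Qₚ = P(XY₂)·P(A₂B)³ / (P(M)·P(T)²) = (6.65)·(22.0)³ / ((4.01)·(1.50)²) = 7850
Qₚ = 7850 < Kₚ = 51400, so the forward reaction proceeds.

toward products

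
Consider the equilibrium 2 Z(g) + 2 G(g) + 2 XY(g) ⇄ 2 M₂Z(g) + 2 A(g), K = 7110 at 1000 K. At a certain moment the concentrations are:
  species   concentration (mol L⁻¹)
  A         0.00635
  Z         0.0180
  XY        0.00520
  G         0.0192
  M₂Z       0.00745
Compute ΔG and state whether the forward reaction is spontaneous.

Q = [M₂Z]²·[A]² / ([Z]²·[G]²·[XY]²) = (0.00745)²·(0.00635)² / ((0.0180)²·(0.0192)²·(0.00520)²) = 693
ΔG = RT ln(Q/K) = (8.314 J mol⁻¹ K⁻¹)(1000 K) × ln(693/7110)
   = (8.314 kJ/mol)(-2.328) = -19.4 kJ/mol
ΔG < 0, so the forward reaction is spontaneous (proceeds forward).

ΔG = -19.4 kJ/mol; the forward reaction is spontaneous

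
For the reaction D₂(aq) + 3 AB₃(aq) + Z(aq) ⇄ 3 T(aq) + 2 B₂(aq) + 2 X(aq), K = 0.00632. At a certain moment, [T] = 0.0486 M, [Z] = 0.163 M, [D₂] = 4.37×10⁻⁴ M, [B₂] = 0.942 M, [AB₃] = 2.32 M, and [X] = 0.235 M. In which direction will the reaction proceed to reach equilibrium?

at equilibrium

Q = [T]³·[B₂]²·[X]² / ([D₂]·[AB₃]³·[Z]) = (0.0486)³·(0.942)²·(0.235)² / ((4.37×10⁻⁴)·(2.32)³·(0.163)) = 0.00632
Q = 0.00632 = K, so the system is already at equilibrium.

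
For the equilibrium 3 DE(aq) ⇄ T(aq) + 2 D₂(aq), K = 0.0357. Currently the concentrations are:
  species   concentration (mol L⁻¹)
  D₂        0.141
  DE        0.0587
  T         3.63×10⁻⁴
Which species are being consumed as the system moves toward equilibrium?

Q = [T]·[D₂]² / [DE]³ = (3.63×10⁻⁴)·(0.141)² / (0.0587)³ = 0.0357
Q = 0.0357 = K; the system is at equilibrium.

none (at equilibrium)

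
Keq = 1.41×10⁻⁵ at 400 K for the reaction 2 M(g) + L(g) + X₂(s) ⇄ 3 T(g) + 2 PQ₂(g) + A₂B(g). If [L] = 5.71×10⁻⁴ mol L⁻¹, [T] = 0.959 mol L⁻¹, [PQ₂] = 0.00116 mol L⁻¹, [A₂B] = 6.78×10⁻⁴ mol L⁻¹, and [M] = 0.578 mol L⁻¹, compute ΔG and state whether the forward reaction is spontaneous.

(X₂ is a pure solid — omitted from Q.)
Q = [T]³·[PQ₂]²·[A₂B] / ([M]²·[L]) = (0.959)³·(0.00116)²·(6.78×10⁻⁴) / ((0.578)²·(5.71×10⁻⁴)) = 4.22×10⁻⁶
ΔG = RT ln(Q/Keq) = (8.314 J mol⁻¹ K⁻¹)(400 K) × ln(4.22×10⁻⁶/1.41×10⁻⁵)
   = (3.326 kJ/mol)(-1.206) = -4.01 kJ/mol
ΔG < 0, so the forward reaction is spontaneous (proceeds forward).

ΔG = -4.01 kJ/mol; the forward reaction is spontaneous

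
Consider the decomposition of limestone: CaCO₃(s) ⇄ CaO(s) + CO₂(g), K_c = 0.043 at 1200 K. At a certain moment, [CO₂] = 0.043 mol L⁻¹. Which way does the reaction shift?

(CaCO₃, CaO are pure solids — omitted from Q_c.)
Q_c = [CO₂] = 0.043
Q_c = 0.043 = K_c, so the system is already at equilibrium.

no net change (already at equilibrium)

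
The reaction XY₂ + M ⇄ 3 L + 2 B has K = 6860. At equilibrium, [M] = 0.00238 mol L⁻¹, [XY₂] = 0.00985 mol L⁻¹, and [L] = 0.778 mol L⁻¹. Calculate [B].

[B] = 0.584 mol L⁻¹

At equilibrium, K = [L]³·[B]² / ([XY₂]·[M]) = 6860.
(0.778)³·([B])² / ((0.00985)·(0.00238)) = 6860
[B]² = 0.342 ⇒ [B] = 0.584 mol L⁻¹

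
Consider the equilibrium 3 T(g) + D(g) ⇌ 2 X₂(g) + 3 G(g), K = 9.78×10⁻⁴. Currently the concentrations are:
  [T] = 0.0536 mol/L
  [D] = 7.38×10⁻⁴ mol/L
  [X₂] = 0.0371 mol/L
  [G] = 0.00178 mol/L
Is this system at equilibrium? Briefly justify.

no; Q < K, reaction proceeds forward

Q = [X₂]²·[G]³ / ([T]³·[D]) = (0.0371)²·(0.00178)³ / ((0.0536)³·(7.38×10⁻⁴)) = 6.83×10⁻⁵
Q = 6.83×10⁻⁵ < K = 9.78×10⁻⁴: net forward reaction.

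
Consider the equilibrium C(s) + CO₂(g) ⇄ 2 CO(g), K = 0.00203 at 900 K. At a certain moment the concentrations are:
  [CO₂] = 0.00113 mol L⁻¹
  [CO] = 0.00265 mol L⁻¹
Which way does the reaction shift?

toward reactants

(C is a pure solid — omitted from Q.)
Q = [CO]² / [CO₂] = (0.00265)² / (0.00113) = 0.00621
Q = 0.00621 > K = 0.00203, so the reverse reaction proceeds.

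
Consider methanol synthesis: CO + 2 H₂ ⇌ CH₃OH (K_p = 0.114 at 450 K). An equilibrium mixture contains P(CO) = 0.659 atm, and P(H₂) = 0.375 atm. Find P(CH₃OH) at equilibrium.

At equilibrium, K_p = P(CH₃OH) / (P(CO)·P(H₂)²) = 0.114.
(P(CH₃OH)) / ((0.659)·(0.375)²) = 0.114
P(CH₃OH) = 0.0106 atm

P(CH₃OH) = 0.0106 atm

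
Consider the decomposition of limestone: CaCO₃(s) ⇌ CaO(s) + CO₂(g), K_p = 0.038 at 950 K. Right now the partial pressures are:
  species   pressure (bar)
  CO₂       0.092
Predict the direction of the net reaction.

in the reverse direction

(CaCO₃, CaO are pure solids — omitted from Q_p.)
Q_p = P(CO₂) = 0.092
Q_p = 0.092 > K_p = 0.038, so the reverse reaction proceeds.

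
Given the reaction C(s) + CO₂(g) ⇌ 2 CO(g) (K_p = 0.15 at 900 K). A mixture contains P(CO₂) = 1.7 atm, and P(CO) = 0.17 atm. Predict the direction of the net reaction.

(C is a pure solid — omitted from Q_p.)
Q_p = P(CO)² / P(CO₂) = (0.17)² / (1.7) = 0.017
Q_p = 0.017 < K_p = 0.15, so the forward reaction proceeds.

in the forward direction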